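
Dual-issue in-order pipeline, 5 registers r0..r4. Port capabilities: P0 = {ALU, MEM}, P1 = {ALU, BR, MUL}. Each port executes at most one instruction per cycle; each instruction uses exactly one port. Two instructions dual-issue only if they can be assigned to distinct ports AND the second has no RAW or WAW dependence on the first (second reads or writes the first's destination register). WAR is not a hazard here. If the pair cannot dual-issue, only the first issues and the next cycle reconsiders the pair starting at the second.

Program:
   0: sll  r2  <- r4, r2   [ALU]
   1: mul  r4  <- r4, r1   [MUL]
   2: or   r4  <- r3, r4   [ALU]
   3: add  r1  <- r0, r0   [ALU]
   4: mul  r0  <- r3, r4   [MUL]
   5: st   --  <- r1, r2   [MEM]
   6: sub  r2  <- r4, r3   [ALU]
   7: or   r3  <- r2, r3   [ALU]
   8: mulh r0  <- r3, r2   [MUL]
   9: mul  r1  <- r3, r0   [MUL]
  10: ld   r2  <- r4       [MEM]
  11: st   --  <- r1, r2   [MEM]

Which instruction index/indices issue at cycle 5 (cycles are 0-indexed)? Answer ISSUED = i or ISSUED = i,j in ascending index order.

t=0 i0+i1:sll+mul ; 2-wide
t=1 i2+i3:or+add ; 2-wide
t=2 i4+i5:mul+st ; 2-wide
t=3 i6:sub ; RAW r2
t=4 i7:or ; RAW r3
t=5 i8:mulh ; no-port MUL/MUL
t=6 i9+i10:mul+ld ; 2-wide
t=7 i11:st ; tail

ISSUED = 8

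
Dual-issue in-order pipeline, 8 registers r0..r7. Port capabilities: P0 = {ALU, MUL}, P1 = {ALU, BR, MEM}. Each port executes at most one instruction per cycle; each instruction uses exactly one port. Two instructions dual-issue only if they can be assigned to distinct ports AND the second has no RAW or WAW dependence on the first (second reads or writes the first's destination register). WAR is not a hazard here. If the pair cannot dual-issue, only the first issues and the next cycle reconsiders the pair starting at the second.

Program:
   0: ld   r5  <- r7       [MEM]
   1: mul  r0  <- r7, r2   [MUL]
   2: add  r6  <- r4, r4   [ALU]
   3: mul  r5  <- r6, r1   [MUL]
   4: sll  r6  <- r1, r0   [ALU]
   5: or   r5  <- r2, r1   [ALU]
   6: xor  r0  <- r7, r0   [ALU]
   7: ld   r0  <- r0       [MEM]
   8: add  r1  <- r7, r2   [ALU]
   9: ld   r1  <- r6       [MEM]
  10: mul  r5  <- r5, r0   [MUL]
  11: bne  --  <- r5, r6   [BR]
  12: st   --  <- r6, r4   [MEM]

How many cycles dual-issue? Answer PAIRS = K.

  cy0 -> i0,i1 (ld.MEM;mul.MUL) 2-wide
  cy1 -> i2 (add.ALU) RAW r6
  cy2 -> i3,i4 (mul.MUL;sll.ALU) 2-wide
  cy3 -> i5,i6 (or.ALU;xor.ALU) 2-wide
  cy4 -> i7,i8 (ld.MEM;add.ALU) 2-wide
  cy5 -> i9,i10 (ld.MEM;mul.MUL) 2-wide
  cy6 -> i11 (bne.BR) no-port BR/MEM
  cy7 -> i12 (st.MEM) tail

PAIRS = 5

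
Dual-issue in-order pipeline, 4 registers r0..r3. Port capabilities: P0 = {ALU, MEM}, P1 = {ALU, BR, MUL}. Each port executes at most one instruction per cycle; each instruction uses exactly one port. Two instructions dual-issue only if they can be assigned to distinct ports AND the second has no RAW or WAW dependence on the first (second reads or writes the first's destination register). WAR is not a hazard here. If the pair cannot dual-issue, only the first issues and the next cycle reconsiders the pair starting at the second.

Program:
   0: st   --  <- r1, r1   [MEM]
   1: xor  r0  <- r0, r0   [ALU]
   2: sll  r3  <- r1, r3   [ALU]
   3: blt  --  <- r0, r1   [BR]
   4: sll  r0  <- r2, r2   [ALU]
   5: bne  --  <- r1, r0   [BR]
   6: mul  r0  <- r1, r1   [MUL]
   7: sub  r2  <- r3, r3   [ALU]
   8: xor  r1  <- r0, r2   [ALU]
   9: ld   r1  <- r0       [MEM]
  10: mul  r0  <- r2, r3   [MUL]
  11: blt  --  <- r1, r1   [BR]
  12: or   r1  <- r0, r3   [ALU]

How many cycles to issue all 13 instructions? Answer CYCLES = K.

#0 head=0: st.MEM xor.ALU i0/i1 2-wide
#1 head=2: sll.ALU blt.BR i2/i3 2-wide
#2 head=4: sll.ALU i4 RAW r0
#3 head=5: bne.BR i5 no-port BR/MUL
#4 head=6: mul.MUL sub.ALU i6/i7 2-wide
#5 head=8: xor.ALU i8 WAW r1
#6 head=9: ld.MEM mul.MUL i9/i10 2-wide
#7 head=11: blt.BR or.ALU i11/i12 2-wide

CYCLES = 8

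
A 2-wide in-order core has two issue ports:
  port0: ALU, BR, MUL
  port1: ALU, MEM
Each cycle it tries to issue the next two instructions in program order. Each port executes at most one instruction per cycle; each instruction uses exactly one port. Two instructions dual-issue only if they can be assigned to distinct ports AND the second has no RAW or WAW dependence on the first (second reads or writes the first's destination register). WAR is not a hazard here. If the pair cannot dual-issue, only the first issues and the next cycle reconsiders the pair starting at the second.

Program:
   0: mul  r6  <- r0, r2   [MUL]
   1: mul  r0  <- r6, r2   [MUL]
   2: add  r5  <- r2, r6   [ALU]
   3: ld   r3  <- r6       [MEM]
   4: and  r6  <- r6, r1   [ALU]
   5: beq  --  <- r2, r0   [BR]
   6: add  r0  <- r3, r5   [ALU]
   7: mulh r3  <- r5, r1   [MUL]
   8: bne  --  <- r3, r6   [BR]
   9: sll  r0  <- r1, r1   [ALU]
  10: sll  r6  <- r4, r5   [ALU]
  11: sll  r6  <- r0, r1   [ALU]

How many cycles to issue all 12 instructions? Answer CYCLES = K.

CYCLES = 8

#0 head=0: mul i0 no-port MUL/MUL
#1 head=1: mul;add i1&i2 2-wide
#2 head=3: ld;and i3&i4 2-wide
#3 head=5: beq;add i5&i6 2-wide
#4 head=7: mulh i7 no-port MUL/BR
#5 head=8: bne;sll i8&i9 2-wide
#6 head=10: sll i10 WAW r6
#7 head=11: sll i11 tail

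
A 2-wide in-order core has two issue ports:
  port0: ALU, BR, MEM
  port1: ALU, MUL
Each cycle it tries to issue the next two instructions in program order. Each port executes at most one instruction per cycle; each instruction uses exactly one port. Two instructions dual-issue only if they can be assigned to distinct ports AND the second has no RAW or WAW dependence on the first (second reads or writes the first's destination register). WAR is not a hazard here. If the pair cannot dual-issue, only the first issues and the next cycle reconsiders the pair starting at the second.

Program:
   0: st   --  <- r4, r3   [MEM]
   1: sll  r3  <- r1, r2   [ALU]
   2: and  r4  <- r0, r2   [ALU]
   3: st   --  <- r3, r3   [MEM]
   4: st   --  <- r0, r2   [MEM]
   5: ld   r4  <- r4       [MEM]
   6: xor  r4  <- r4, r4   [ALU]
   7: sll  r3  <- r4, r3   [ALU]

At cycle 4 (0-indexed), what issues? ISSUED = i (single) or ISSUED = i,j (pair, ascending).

ISSUED = 6

  cy0 -> i0&i1 (st.MEM+sll.ALU) dual
  cy1 -> i2&i3 (and.ALU+st.MEM) dual
  cy2 -> i4 (st.MEM) no-port MEM/MEM
  cy3 -> i5 (ld.MEM) RAW+WAW r4
  cy4 -> i6 (xor.ALU) RAW r4
  cy5 -> i7 (sll.ALU) tail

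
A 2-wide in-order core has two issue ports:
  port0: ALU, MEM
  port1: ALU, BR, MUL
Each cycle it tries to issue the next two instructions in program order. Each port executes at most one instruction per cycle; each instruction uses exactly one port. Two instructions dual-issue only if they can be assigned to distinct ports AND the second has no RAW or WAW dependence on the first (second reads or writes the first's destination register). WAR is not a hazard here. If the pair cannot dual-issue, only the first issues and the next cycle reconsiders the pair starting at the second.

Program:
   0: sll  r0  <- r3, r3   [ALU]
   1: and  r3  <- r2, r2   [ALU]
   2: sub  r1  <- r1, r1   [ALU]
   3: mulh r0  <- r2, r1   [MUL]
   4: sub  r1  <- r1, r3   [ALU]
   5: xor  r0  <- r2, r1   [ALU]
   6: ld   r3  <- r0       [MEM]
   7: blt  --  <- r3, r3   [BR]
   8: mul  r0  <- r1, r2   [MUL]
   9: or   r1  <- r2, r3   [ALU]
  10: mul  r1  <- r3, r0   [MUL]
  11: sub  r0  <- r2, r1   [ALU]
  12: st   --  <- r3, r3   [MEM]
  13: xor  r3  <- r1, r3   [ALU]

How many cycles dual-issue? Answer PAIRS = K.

PAIRS = 4

#0 head=0: sll.ALU+and.ALU i0&i1 2-wide
#1 head=2: sub.ALU i2 RAW r1
#2 head=3: mulh.MUL+sub.ALU i3&i4 2-wide
#3 head=5: xor.ALU i5 RAW r0
#4 head=6: ld.MEM i6 RAW r3
#5 head=7: blt.BR i7 no-port BR/MUL
#6 head=8: mul.MUL+or.ALU i8&i9 2-wide
#7 head=10: mul.MUL i10 RAW r1
#8 head=11: sub.ALU+st.MEM i11&i12 2-wide
#9 head=13: xor.ALU i13 tail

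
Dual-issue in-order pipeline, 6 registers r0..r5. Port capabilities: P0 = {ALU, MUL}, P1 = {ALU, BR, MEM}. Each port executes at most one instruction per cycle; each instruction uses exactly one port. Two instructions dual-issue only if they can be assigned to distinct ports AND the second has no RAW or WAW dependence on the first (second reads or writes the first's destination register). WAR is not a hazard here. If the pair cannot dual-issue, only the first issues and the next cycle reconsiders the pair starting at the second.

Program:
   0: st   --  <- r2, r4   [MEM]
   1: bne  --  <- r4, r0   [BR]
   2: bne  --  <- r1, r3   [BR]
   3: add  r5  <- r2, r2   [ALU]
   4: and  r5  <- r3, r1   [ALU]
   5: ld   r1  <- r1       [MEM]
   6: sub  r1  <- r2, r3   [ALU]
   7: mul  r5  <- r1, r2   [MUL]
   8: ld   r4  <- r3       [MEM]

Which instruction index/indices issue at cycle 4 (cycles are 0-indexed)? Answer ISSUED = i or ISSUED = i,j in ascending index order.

ISSUED = 6

0. st @i0  | no-port MEM/BR
1. bne @i1  | no-port BR/BR
2. bne;add @i2&i3  | pair
3. and;ld @i4&i5  | pair
4. sub @i6  | RAW r1
5. mul;ld @i7&i8  | pair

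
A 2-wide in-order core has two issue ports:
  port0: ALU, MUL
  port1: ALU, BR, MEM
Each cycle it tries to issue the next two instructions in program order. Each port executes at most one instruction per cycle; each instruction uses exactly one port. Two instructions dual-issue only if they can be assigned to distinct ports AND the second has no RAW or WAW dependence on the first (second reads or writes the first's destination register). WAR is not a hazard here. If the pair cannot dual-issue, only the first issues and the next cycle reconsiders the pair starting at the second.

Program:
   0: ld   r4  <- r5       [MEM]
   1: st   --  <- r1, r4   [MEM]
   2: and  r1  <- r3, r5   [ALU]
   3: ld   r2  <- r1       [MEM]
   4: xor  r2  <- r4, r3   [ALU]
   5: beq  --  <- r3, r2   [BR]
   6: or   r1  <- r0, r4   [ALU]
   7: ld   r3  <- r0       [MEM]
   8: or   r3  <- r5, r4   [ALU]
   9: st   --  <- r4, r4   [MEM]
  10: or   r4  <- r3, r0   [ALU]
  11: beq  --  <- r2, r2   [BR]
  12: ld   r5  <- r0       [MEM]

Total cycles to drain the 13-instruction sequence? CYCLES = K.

t=0 i0:ld.MEM ; no-port MEM/MEM
t=1 i1,i2:st.MEM+and.ALU ; 2-wide
t=2 i3:ld.MEM ; WAW r2
t=3 i4:xor.ALU ; RAW r2
t=4 i5,i6:beq.BR+or.ALU ; 2-wide
t=5 i7:ld.MEM ; WAW r3
t=6 i8,i9:or.ALU+st.MEM ; 2-wide
t=7 i10,i11:or.ALU+beq.BR ; 2-wide
t=8 i12:ld.MEM ; tail

CYCLES = 9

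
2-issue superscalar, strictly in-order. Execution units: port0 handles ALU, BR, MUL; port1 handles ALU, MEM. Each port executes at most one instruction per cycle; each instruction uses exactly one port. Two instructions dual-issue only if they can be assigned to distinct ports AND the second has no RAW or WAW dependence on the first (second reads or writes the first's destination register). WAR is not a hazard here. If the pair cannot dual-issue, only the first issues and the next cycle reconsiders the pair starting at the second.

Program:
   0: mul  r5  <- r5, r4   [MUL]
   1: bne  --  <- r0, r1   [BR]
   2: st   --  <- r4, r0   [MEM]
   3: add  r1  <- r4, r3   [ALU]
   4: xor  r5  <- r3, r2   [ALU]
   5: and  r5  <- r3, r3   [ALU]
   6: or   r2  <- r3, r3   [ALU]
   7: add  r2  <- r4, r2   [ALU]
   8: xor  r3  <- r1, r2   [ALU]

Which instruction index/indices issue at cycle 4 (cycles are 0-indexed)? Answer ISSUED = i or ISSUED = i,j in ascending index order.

0. mul @i0  | no-port MUL/BR
1. bne;st @i1&i2  | 2-wide
2. add;xor @i3&i4  | 2-wide
3. and;or @i5&i6  | 2-wide
4. add @i7  | RAW r2
5. xor @i8  | tail

ISSUED = 7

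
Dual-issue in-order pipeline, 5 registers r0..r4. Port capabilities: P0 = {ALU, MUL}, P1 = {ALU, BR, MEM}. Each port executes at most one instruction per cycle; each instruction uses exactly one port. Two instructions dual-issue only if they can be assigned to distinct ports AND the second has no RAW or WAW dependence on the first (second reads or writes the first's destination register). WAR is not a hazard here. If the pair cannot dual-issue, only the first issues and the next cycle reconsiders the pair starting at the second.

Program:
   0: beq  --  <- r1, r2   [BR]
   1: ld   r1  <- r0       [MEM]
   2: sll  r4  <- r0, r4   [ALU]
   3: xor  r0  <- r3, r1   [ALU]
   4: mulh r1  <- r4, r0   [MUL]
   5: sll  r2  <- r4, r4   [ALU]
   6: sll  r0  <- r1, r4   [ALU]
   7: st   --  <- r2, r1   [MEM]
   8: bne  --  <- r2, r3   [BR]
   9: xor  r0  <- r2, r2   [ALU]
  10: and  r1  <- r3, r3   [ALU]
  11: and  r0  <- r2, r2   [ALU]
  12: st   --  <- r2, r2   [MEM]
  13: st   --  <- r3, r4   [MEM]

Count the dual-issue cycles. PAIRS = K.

[0] i0  beq  -- no-port BR/MEM
[1] i1+i2  ld sll  -- 2-wide
[2] i3  xor  -- RAW r0
[3] i4+i5  mulh sll  -- 2-wide
[4] i6+i7  sll st  -- 2-wide
[5] i8+i9  bne xor  -- 2-wide
[6] i10+i11  and and  -- 2-wide
[7] i12  st  -- no-port MEM/MEM
[8] i13  st  -- tail

PAIRS = 5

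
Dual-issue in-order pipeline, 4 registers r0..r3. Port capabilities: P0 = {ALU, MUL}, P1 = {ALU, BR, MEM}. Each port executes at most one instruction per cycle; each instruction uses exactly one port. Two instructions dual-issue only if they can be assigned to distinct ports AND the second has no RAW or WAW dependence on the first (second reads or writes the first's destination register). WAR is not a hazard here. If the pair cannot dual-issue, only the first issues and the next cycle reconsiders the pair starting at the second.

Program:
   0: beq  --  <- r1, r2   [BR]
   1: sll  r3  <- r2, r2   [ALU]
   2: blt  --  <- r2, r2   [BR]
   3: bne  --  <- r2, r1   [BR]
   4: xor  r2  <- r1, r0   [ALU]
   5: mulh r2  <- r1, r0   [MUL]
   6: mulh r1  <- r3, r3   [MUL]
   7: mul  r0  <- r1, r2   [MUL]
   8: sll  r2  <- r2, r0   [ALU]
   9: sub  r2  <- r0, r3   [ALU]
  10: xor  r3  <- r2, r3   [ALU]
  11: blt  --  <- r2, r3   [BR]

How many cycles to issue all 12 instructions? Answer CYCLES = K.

CYCLES = 10

  cy0 -> i0+i1 (beq.BR+sll.ALU) pair
  cy1 -> i2 (blt.BR) no-port BR/BR
  cy2 -> i3+i4 (bne.BR+xor.ALU) pair
  cy3 -> i5 (mulh.MUL) no-port MUL/MUL
  cy4 -> i6 (mulh.MUL) no-port MUL/MUL
  cy5 -> i7 (mul.MUL) RAW r0
  cy6 -> i8 (sll.ALU) WAW r2
  cy7 -> i9 (sub.ALU) RAW r2
  cy8 -> i10 (xor.ALU) RAW r3
  cy9 -> i11 (blt.BR) tail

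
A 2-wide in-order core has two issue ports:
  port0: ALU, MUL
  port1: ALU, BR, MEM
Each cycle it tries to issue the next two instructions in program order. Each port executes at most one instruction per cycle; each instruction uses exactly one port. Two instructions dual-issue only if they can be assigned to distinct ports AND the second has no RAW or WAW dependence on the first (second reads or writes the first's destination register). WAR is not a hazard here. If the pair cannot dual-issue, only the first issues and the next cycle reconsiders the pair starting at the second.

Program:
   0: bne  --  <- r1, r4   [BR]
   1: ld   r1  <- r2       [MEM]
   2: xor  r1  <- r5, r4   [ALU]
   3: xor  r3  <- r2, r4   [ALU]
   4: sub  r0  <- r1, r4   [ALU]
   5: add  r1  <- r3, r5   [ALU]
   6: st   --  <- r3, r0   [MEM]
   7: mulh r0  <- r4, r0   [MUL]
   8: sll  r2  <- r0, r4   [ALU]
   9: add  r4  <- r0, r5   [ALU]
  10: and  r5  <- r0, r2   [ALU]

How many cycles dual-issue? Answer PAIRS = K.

PAIRS = 4

[0] i0  bne.BR  -- no-port BR/MEM
[1] i1  ld.MEM  -- WAW r1
[2] i2/i3  xor.ALU;xor.ALU  -- pair
[3] i4/i5  sub.ALU;add.ALU  -- pair
[4] i6/i7  st.MEM;mulh.MUL  -- pair
[5] i8/i9  sll.ALU;add.ALU  -- pair
[6] i10  and.ALU  -- tail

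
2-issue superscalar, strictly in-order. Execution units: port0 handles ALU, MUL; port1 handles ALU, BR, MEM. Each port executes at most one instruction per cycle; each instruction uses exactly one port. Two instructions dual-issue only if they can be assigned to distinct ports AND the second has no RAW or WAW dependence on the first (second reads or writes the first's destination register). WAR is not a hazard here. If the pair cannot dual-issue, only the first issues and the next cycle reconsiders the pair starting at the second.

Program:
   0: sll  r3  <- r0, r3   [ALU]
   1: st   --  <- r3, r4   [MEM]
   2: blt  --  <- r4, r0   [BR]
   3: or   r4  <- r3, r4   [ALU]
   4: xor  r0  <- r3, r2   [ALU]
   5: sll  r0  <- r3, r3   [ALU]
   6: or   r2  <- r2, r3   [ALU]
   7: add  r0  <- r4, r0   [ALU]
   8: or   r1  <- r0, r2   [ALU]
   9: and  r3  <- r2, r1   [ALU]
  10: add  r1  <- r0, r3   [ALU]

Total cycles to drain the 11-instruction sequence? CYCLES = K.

#0 head=0: sll i0 RAW r3
#1 head=1: st i1 no-port MEM/BR
#2 head=2: blt;or i2/i3 2-wide
#3 head=4: xor i4 WAW r0
#4 head=5: sll;or i5/i6 2-wide
#5 head=7: add i7 RAW r0
#6 head=8: or i8 RAW r1
#7 head=9: and i9 RAW r3
#8 head=10: add i10 tail

CYCLES = 9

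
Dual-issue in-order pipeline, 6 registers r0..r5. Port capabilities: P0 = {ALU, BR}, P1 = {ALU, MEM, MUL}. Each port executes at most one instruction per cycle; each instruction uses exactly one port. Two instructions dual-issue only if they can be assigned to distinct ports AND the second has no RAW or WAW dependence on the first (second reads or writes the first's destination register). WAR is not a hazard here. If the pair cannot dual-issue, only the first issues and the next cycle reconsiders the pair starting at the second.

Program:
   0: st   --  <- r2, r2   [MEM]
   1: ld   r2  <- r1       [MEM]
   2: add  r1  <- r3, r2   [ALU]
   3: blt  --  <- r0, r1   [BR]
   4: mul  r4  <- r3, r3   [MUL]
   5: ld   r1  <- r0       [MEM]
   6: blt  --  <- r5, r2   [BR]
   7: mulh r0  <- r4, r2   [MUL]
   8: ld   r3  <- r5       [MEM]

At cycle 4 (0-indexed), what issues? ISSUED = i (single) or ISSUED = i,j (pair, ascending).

ISSUED = 5,6

0. st.MEM @i0  | no-port MEM/MEM
1. ld.MEM @i1  | RAW r2
2. add.ALU @i2  | RAW r1
3. blt.BR;mul.MUL @i3,i4  | 2-wide
4. ld.MEM;blt.BR @i5,i6  | 2-wide
5. mulh.MUL @i7  | no-port MUL/MEM
6. ld.MEM @i8  | tail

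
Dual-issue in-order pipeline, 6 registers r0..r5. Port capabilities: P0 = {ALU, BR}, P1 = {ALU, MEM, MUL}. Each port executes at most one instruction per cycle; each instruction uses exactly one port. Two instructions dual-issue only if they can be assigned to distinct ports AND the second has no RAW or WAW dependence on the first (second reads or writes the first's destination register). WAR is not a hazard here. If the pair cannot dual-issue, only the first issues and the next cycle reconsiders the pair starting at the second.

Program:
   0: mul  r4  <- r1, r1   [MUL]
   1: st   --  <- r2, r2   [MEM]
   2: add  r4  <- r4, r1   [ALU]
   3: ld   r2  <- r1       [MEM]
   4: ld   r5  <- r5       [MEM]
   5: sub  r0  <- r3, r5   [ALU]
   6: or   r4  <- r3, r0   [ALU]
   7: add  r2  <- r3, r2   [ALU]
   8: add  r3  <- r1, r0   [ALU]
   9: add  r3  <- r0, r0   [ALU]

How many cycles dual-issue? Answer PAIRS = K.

PAIRS = 2

[0] i0  mul.MUL  -- no-port MUL/MEM
[1] i1&i2  st.MEM add.ALU  -- dual
[2] i3  ld.MEM  -- no-port MEM/MEM
[3] i4  ld.MEM  -- RAW r5
[4] i5  sub.ALU  -- RAW r0
[5] i6&i7  or.ALU add.ALU  -- dual
[6] i8  add.ALU  -- WAW r3
[7] i9  add.ALU  -- tail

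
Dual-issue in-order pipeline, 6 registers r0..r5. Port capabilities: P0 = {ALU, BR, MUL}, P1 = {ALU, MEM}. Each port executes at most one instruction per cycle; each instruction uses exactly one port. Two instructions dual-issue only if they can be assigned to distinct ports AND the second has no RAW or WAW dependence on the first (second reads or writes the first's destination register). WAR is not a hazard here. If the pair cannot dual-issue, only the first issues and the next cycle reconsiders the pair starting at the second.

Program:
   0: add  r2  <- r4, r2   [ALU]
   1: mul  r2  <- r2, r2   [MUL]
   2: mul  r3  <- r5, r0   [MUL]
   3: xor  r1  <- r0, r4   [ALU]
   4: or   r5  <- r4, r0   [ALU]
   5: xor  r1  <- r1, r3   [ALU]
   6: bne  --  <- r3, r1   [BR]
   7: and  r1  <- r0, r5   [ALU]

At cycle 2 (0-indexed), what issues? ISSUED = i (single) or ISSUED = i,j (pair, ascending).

ISSUED = 2,3

#0 head=0: add.ALU i0 RAW+WAW r2
#1 head=1: mul.MUL i1 no-port MUL/MUL
#2 head=2: mul.MUL+xor.ALU i2&i3 pair
#3 head=4: or.ALU+xor.ALU i4&i5 pair
#4 head=6: bne.BR+and.ALU i6&i7 pair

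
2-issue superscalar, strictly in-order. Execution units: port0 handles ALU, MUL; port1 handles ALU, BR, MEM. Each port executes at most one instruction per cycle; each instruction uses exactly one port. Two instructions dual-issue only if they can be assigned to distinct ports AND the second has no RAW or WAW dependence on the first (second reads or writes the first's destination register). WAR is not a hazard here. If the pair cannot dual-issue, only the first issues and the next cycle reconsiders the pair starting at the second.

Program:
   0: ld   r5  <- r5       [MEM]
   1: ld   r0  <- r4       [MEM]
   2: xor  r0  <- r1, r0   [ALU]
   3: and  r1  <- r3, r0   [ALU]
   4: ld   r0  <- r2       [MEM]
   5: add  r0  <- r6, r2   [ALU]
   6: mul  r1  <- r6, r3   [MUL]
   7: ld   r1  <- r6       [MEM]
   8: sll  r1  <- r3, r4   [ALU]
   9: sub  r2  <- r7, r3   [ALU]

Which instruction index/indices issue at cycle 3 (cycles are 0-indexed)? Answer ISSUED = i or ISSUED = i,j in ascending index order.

ISSUED = 3,4

  cy0 -> i0 (ld) no-port MEM/MEM
  cy1 -> i1 (ld) RAW+WAW r0
  cy2 -> i2 (xor) RAW r0
  cy3 -> i3,i4 (and;ld) pair
  cy4 -> i5,i6 (add;mul) pair
  cy5 -> i7 (ld) WAW r1
  cy6 -> i8,i9 (sll;sub) pair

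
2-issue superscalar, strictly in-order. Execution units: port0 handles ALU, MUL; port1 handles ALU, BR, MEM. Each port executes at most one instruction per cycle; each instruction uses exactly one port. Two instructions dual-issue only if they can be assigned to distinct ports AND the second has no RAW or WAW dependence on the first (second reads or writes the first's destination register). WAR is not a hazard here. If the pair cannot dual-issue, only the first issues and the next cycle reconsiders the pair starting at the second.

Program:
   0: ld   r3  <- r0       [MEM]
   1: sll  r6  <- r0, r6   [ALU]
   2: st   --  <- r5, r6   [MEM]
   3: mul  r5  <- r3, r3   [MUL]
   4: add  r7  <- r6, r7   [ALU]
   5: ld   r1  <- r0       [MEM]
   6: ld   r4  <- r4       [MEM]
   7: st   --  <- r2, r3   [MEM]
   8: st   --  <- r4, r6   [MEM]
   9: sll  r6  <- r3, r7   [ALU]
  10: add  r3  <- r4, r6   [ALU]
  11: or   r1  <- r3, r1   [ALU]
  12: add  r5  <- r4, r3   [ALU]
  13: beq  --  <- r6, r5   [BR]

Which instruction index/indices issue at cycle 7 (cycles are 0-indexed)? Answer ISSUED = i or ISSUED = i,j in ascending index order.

ISSUED = 11,12

#0 head=0: ld.MEM sll.ALU i0,i1 dual
#1 head=2: st.MEM mul.MUL i2,i3 dual
#2 head=4: add.ALU ld.MEM i4,i5 dual
#3 head=6: ld.MEM i6 no-port MEM/MEM
#4 head=7: st.MEM i7 no-port MEM/MEM
#5 head=8: st.MEM sll.ALU i8,i9 dual
#6 head=10: add.ALU i10 RAW r3
#7 head=11: or.ALU add.ALU i11,i12 dual
#8 head=13: beq.BR i13 tail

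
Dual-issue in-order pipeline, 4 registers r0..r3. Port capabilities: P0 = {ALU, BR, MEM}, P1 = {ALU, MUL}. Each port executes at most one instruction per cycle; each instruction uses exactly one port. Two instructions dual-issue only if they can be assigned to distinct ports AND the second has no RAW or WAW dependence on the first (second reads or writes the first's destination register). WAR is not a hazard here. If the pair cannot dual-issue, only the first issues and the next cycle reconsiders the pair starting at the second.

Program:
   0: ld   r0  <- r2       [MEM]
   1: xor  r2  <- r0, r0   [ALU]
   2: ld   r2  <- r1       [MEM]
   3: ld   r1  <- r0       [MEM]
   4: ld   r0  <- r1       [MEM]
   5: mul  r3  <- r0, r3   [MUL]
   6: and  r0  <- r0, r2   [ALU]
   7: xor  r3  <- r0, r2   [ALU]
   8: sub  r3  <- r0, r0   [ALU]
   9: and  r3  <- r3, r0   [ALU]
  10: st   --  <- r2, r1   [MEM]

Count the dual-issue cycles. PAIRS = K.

PAIRS = 2

#0 head=0: ld.MEM i0 RAW r0
#1 head=1: xor.ALU i1 WAW r2
#2 head=2: ld.MEM i2 no-port MEM/MEM
#3 head=3: ld.MEM i3 no-port MEM/MEM
#4 head=4: ld.MEM i4 RAW r0
#5 head=5: mul.MUL and.ALU i5,i6 2-wide
#6 head=7: xor.ALU i7 WAW r3
#7 head=8: sub.ALU i8 RAW+WAW r3
#8 head=9: and.ALU st.MEM i9,i10 2-wide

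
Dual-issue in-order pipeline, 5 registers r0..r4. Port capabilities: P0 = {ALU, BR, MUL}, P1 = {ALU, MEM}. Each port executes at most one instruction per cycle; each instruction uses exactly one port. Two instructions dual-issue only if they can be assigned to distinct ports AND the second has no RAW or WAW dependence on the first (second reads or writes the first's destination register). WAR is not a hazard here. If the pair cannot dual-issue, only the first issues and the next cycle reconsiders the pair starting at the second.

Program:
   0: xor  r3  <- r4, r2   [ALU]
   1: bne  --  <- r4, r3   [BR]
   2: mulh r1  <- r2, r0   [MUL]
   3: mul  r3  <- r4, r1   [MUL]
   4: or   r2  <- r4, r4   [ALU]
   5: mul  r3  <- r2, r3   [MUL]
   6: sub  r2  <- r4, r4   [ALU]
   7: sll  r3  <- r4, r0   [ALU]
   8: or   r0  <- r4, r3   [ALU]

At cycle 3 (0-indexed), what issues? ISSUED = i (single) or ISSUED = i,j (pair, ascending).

[0] i0  xor.ALU  -- RAW r3
[1] i1  bne.BR  -- no-port BR/MUL
[2] i2  mulh.MUL  -- no-port MUL/MUL
[3] i3/i4  mul.MUL or.ALU  -- pair
[4] i5/i6  mul.MUL sub.ALU  -- pair
[5] i7  sll.ALU  -- RAW r3
[6] i8  or.ALU  -- tail

ISSUED = 3,4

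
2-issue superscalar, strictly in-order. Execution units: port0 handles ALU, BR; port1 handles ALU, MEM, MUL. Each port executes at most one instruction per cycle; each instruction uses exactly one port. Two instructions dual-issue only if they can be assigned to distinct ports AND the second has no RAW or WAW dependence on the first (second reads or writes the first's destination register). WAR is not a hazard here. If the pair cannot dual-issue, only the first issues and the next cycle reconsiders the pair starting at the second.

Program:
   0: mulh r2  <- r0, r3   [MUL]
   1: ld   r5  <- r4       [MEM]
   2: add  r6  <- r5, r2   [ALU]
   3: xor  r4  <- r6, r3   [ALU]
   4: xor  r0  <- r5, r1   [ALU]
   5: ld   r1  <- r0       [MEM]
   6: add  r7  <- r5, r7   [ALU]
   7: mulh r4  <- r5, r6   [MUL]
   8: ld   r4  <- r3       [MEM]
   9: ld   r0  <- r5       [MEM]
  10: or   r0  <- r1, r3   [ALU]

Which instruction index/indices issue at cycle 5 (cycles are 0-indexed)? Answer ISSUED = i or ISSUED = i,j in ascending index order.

#0 head=0: mulh.MUL i0 no-port MUL/MEM
#1 head=1: ld.MEM i1 RAW r5
#2 head=2: add.ALU i2 RAW r6
#3 head=3: xor.ALU xor.ALU i3+i4 2-wide
#4 head=5: ld.MEM add.ALU i5+i6 2-wide
#5 head=7: mulh.MUL i7 no-port MUL/MEM
#6 head=8: ld.MEM i8 no-port MEM/MEM
#7 head=9: ld.MEM i9 WAW r0
#8 head=10: or.ALU i10 tail

ISSUED = 7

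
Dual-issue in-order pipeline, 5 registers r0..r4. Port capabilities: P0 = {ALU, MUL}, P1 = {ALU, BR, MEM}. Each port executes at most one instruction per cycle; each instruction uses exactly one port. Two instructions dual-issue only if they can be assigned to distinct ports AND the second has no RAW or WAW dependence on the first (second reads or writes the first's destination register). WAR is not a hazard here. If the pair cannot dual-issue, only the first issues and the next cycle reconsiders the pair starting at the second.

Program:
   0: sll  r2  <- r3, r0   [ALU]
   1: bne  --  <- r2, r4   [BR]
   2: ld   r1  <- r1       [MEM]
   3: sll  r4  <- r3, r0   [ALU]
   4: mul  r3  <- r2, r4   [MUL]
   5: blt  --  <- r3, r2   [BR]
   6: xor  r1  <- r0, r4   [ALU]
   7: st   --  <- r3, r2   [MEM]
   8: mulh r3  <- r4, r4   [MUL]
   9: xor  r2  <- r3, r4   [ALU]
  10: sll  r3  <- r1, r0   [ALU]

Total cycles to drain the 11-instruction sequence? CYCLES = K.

#0 head=0: sll.ALU i0 RAW r2
#1 head=1: bne.BR i1 no-port BR/MEM
#2 head=2: ld.MEM sll.ALU i2,i3 dual
#3 head=4: mul.MUL i4 RAW r3
#4 head=5: blt.BR xor.ALU i5,i6 dual
#5 head=7: st.MEM mulh.MUL i7,i8 dual
#6 head=9: xor.ALU sll.ALU i9,i10 dual

CYCLES = 7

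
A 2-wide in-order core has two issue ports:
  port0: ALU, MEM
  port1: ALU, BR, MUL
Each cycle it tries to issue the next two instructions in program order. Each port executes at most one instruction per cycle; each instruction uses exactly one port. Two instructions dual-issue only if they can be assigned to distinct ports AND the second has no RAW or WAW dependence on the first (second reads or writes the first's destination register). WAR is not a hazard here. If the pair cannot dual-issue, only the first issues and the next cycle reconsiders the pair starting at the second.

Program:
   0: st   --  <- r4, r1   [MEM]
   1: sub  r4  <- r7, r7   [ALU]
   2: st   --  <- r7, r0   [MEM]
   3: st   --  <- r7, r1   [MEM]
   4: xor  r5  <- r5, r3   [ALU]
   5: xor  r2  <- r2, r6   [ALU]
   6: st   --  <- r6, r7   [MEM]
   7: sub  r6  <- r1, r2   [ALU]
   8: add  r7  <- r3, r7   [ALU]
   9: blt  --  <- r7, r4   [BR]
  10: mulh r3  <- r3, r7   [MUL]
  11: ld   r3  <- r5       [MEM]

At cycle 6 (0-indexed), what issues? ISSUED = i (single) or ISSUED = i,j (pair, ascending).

t=0 i0/i1:st;sub ; pair
t=1 i2:st ; no-port MEM/MEM
t=2 i3/i4:st;xor ; pair
t=3 i5/i6:xor;st ; pair
t=4 i7/i8:sub;add ; pair
t=5 i9:blt ; no-port BR/MUL
t=6 i10:mulh ; WAW r3
t=7 i11:ld ; tail

ISSUED = 10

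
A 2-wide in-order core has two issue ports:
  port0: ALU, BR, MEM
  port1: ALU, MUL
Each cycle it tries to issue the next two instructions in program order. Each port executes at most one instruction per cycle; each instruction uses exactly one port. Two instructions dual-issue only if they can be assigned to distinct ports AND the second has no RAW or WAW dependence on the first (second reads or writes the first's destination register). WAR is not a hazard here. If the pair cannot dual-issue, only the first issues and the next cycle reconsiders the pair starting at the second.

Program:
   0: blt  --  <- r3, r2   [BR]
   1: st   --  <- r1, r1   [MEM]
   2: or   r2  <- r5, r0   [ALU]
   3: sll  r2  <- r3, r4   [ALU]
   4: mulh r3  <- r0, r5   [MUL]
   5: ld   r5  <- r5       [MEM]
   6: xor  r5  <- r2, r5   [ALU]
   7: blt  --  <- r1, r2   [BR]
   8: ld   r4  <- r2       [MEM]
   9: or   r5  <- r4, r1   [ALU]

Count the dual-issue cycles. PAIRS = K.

PAIRS = 3

c0: i0 blt.BR  no-port BR/MEM
c1: i1,i2 st.MEM+or.ALU  pair
c2: i3,i4 sll.ALU+mulh.MUL  pair
c3: i5 ld.MEM  RAW+WAW r5
c4: i6,i7 xor.ALU+blt.BR  pair
c5: i8 ld.MEM  RAW r4
c6: i9 or.ALU  tail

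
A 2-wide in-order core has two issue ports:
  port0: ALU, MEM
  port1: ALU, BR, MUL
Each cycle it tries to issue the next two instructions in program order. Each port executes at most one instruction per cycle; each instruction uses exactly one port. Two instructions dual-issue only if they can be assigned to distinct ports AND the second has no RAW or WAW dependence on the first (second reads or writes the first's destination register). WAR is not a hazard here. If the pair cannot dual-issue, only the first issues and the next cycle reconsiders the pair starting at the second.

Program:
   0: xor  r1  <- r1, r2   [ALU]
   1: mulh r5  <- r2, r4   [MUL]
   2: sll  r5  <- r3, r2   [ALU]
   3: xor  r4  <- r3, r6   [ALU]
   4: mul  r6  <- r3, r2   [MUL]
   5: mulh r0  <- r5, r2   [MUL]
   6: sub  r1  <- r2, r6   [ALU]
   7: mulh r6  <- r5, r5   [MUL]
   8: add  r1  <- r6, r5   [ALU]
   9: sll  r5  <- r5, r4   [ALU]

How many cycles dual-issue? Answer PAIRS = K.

PAIRS = 4

  cy0 -> i0,i1 (xor.ALU;mulh.MUL) 2-wide
  cy1 -> i2,i3 (sll.ALU;xor.ALU) 2-wide
  cy2 -> i4 (mul.MUL) no-port MUL/MUL
  cy3 -> i5,i6 (mulh.MUL;sub.ALU) 2-wide
  cy4 -> i7 (mulh.MUL) RAW r6
  cy5 -> i8,i9 (add.ALU;sll.ALU) 2-wide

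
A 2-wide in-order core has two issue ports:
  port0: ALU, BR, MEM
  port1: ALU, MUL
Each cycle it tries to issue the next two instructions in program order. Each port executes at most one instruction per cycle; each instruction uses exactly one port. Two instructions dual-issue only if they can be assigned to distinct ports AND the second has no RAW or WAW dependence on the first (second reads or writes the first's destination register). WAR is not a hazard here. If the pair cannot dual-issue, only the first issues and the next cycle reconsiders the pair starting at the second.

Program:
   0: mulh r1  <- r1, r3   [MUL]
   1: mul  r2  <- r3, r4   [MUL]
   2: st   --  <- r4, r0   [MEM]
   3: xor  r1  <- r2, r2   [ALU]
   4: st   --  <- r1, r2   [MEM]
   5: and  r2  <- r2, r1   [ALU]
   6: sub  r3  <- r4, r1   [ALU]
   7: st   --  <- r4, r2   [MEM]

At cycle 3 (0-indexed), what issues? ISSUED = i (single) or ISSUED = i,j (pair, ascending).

ISSUED = 4,5

c0: i0 mulh  no-port MUL/MUL
c1: i1+i2 mul st  dual
c2: i3 xor  RAW r1
c3: i4+i5 st and  dual
c4: i6+i7 sub st  dual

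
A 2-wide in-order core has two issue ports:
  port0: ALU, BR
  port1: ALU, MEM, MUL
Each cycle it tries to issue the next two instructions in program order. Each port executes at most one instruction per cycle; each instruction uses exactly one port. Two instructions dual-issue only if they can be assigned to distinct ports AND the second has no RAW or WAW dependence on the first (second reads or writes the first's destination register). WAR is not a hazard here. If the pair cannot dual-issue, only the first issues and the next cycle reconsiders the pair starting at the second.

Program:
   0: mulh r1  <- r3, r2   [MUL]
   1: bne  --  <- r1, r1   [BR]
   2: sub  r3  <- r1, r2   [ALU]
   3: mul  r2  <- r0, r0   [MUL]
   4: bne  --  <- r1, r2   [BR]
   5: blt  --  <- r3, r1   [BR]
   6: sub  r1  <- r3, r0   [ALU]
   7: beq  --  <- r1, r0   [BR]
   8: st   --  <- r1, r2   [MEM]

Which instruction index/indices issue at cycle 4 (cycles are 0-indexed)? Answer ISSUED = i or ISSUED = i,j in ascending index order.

  cy0 -> i0 (mulh) RAW r1
  cy1 -> i1&i2 (bne+sub) dual
  cy2 -> i3 (mul) RAW r2
  cy3 -> i4 (bne) no-port BR/BR
  cy4 -> i5&i6 (blt+sub) dual
  cy5 -> i7&i8 (beq+st) dual

ISSUED = 5,6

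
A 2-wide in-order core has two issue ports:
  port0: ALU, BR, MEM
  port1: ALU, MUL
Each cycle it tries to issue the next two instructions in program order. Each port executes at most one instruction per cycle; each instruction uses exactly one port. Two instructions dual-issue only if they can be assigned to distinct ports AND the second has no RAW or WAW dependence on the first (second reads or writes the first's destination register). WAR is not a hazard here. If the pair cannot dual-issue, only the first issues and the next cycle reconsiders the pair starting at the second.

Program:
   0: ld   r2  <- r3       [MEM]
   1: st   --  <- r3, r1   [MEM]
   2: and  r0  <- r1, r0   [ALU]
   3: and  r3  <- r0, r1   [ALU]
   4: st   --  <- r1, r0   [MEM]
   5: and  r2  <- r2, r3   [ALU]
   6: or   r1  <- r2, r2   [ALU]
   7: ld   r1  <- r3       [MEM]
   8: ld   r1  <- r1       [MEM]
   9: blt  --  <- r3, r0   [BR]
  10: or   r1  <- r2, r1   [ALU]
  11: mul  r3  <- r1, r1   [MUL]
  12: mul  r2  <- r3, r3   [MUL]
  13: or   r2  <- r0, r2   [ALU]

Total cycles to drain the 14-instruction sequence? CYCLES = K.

CYCLES = 11

#0 head=0: ld i0 no-port MEM/MEM
#1 head=1: st;and i1+i2 pair
#2 head=3: and;st i3+i4 pair
#3 head=5: and i5 RAW r2
#4 head=6: or i6 WAW r1
#5 head=7: ld i7 no-port MEM/MEM
#6 head=8: ld i8 no-port MEM/BR
#7 head=9: blt;or i9+i10 pair
#8 head=11: mul i11 no-port MUL/MUL
#9 head=12: mul i12 RAW+WAW r2
#10 head=13: or i13 tail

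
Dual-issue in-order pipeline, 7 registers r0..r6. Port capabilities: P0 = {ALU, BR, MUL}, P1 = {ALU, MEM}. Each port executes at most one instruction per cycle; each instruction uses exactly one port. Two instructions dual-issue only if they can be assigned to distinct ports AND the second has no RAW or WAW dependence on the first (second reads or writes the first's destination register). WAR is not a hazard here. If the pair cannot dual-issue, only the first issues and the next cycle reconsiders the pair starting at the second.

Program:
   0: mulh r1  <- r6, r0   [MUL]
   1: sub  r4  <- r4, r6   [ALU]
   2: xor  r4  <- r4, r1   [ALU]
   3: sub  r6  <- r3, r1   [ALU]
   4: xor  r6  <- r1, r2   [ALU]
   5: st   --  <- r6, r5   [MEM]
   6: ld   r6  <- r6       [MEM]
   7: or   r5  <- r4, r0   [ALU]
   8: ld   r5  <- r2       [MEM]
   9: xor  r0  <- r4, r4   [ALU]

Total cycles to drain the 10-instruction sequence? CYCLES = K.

CYCLES = 6

  cy0 -> i0,i1 (mulh.MUL sub.ALU) pair
  cy1 -> i2,i3 (xor.ALU sub.ALU) pair
  cy2 -> i4 (xor.ALU) RAW r6
  cy3 -> i5 (st.MEM) no-port MEM/MEM
  cy4 -> i6,i7 (ld.MEM or.ALU) pair
  cy5 -> i8,i9 (ld.MEM xor.ALU) pair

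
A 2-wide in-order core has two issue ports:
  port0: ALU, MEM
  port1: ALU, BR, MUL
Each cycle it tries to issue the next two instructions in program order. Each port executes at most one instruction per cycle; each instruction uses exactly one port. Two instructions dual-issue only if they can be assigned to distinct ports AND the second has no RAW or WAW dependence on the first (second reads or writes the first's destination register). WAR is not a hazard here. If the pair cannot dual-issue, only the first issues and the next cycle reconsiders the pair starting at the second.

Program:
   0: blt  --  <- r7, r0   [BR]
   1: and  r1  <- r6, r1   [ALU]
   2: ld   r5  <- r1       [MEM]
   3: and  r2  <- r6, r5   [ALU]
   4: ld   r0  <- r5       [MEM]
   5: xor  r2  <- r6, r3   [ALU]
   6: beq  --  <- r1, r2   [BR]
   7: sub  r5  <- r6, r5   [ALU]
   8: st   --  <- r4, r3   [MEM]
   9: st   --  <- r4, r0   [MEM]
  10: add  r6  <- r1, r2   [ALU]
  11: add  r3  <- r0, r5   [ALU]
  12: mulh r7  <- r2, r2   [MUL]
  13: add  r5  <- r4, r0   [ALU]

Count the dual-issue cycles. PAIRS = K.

PAIRS = 5

0. blt.BR and.ALU @i0,i1  | pair
1. ld.MEM @i2  | RAW r5
2. and.ALU ld.MEM @i3,i4  | pair
3. xor.ALU @i5  | RAW r2
4. beq.BR sub.ALU @i6,i7  | pair
5. st.MEM @i8  | no-port MEM/MEM
6. st.MEM add.ALU @i9,i10  | pair
7. add.ALU mulh.MUL @i11,i12  | pair
8. add.ALU @i13  | tail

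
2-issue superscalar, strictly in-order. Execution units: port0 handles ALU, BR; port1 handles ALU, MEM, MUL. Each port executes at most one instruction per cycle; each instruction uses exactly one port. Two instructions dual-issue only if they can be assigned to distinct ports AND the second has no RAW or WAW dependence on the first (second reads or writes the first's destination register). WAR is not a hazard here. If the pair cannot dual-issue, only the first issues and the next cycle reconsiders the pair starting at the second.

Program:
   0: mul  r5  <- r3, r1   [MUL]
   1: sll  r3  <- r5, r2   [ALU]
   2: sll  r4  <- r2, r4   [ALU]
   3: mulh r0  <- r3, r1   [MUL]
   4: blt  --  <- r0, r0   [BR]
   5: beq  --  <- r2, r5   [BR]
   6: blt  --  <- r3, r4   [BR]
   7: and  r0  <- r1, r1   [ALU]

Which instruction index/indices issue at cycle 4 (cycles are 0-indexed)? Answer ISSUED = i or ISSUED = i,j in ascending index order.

ISSUED = 5

  cy0 -> i0 (mul.MUL) RAW r5
  cy1 -> i1,i2 (sll.ALU;sll.ALU) pair
  cy2 -> i3 (mulh.MUL) RAW r0
  cy3 -> i4 (blt.BR) no-port BR/BR
  cy4 -> i5 (beq.BR) no-port BR/BR
  cy5 -> i6,i7 (blt.BR;and.ALU) pair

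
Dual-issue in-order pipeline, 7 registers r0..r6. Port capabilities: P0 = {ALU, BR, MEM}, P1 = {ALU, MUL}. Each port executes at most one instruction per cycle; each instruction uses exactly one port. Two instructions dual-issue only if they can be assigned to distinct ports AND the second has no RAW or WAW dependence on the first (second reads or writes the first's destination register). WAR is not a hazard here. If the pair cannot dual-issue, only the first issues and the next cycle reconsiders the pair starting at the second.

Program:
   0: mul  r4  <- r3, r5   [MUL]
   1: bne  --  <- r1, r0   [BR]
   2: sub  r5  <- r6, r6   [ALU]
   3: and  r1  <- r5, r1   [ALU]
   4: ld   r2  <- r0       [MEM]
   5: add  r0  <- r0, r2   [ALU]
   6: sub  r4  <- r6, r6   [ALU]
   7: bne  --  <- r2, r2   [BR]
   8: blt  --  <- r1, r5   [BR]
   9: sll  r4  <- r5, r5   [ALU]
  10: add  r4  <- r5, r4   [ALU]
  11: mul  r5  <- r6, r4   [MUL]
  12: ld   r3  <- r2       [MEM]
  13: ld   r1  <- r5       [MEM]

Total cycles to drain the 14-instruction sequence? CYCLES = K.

c0: i0+i1 mul.MUL bne.BR  2-wide
c1: i2 sub.ALU  RAW r5
c2: i3+i4 and.ALU ld.MEM  2-wide
c3: i5+i6 add.ALU sub.ALU  2-wide
c4: i7 bne.BR  no-port BR/BR
c5: i8+i9 blt.BR sll.ALU  2-wide
c6: i10 add.ALU  RAW r4
c7: i11+i12 mul.MUL ld.MEM  2-wide
c8: i13 ld.MEM  tail

CYCLES = 9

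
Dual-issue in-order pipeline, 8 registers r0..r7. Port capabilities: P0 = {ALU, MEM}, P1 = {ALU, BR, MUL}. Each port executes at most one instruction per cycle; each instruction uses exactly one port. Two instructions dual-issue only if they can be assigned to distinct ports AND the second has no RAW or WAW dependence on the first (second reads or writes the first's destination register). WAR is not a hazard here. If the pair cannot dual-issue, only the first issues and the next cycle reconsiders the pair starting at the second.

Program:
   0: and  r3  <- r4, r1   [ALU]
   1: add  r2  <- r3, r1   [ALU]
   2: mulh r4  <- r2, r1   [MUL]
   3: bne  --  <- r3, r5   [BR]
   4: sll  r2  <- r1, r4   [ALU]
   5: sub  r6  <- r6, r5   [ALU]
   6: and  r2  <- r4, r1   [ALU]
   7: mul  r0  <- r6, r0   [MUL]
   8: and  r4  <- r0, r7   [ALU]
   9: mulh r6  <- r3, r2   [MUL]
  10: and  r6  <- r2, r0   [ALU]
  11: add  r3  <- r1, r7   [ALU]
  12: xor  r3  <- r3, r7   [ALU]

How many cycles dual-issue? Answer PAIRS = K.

PAIRS = 4

c0: i0 and.ALU  RAW r3
c1: i1 add.ALU  RAW r2
c2: i2 mulh.MUL  no-port MUL/BR
c3: i3,i4 bne.BR sll.ALU  pair
c4: i5,i6 sub.ALU and.ALU  pair
c5: i7 mul.MUL  RAW r0
c6: i8,i9 and.ALU mulh.MUL  pair
c7: i10,i11 and.ALU add.ALU  pair
c8: i12 xor.ALU  tail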